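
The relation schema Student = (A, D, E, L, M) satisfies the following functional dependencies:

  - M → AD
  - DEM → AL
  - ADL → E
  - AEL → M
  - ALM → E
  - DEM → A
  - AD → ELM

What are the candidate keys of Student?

{M}⁺: M→AD adds A, D; AD→ELM adds E, L → {A, D, E, L, M}.
{A, D}⁺: AD→ELM adds E, L, M → {A, D, E, L, M}. Minimal: {D}⁺ = {D}; {A}⁺ = {A} — none reach the full schema.
{A, E, L}⁺: AEL→M adds M; M→AD adds D → {A, D, E, L, M}. Minimal: {E, L}⁺ = {E, L}; {A, L}⁺ = {A, L}; {A, E}⁺ = {A, E} — none reach the full schema.
Any other superkey contains one of these as a subset, so there are no further candidate keys.

M, AD, AEL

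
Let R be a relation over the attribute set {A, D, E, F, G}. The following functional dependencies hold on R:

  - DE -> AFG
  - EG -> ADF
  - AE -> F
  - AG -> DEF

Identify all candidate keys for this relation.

{A, G}⁺: AG→DEF adds D, E, F → {A, D, E, F, G}. Minimal: {G}⁺ = {G}; {A}⁺ = {A} — none reach the full schema.
{D, E}⁺: DE→AFG adds A, F, G → {A, D, E, F, G}. Minimal: {E}⁺ = {E}; {D}⁺ = {D} — none reach the full schema.
{E, G}⁺: EG→ADF adds A, D, F → {A, D, E, F, G}. Minimal: {G}⁺ = {G}; {E}⁺ = {E} — none reach the full schema.
Any other superkey contains one of these as a subset, so there are no further candidate keys.

{A, G}; {D, E}; {E, G}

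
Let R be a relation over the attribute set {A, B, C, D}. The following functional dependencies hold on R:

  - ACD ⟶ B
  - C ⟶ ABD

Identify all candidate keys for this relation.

Attribute C never appears on the right-hand side of any dependency, so C must belong to every candidate key.
{C}⁺ = {A, B, C, D}, which is all of the schema, so {C} is the only candidate key.

{C}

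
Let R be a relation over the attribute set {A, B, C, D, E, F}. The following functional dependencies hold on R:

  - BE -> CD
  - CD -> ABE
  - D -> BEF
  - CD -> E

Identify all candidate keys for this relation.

(D); (B, E)

{D}⁺: D→BEF adds B, E, F; BE→CD adds C; CD→ABE adds A → {A, B, C, D, E, F}.
{B, E}⁺: BE→CD adds C, D; CD→ABE adds A; D→BEF adds F → {A, B, C, D, E, F}. Minimal: {E}⁺ = {E}; {B}⁺ = {B} — none reach the full schema.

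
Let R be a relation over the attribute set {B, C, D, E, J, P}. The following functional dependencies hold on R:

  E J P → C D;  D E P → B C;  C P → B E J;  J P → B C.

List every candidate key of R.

Attribute P never appears on the right-hand side of any dependency, so P must belong to every candidate key.
{P}⁺ = {P}, which is not all of the schema, so we must add further attributes.
{C, P}⁺: CP→BEJ adds B, E, J; EJP→CD adds D → {B, C, D, E, J, P}. Minimal: {P}⁺ = {P}; {C}⁺ = {C} — none reach the full schema.
{J, P}⁺: JP→BC adds B, C; CP→BEJ adds E; EJP→CD adds D → {B, C, D, E, J, P}. Minimal: {P}⁺ = {P}; {J}⁺ = {J} — none reach the full schema.
{D, E, P}⁺: DEP→BC adds B, C; CP→BEJ adds J → {B, C, D, E, J, P}. Minimal: {E, P}⁺ = {E, P}; {D, P}⁺ = {D, P}; {D, E}⁺ = {D, E} — none reach the full schema.

CP, JP, DEP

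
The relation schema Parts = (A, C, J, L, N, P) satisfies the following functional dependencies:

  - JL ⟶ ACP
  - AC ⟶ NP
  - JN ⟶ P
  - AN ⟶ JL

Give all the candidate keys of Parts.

{A, C}⁺: AC→NP adds N, P; AN→JL adds J, L → {A, C, J, L, N, P}. Minimal: {C}⁺ = {C}; {A}⁺ = {A} — none reach the full schema.
{A, N}⁺: AN→JL adds J, L; JL→ACP adds C, P → {A, C, J, L, N, P}. Minimal: {N}⁺ = {N}; {A}⁺ = {A} — none reach the full schema.
{J, L}⁺: JL→ACP adds A, C, P; AC→NP adds N → {A, C, J, L, N, P}. Minimal: {L}⁺ = {L}; {J}⁺ = {J} — none reach the full schema.
Any other superkey contains one of these as a subset, so there are no further candidate keys.

(A, C), (A, N), (J, L)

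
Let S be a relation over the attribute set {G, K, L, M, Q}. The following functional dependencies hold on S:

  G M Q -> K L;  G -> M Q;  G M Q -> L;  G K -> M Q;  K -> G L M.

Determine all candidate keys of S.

G, K

{G}⁺: G→MQ adds M, Q; GMQ→L adds L; GMQ→KL adds K → {G, K, L, M, Q}.
{K}⁺: K→GLM adds G, L, M; G→MQ adds Q → {G, K, L, M, Q}.
Any other superkey contains one of these as a subset, so there are no further candidate keys.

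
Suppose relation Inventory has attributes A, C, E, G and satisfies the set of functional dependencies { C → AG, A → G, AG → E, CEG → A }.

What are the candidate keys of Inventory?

{C}

Attribute C never appears on the right-hand side of any dependency, so C must belong to every candidate key.
{C}⁺ = {A, C, E, G}, which is all of the schema, so {C} is the only candidate key.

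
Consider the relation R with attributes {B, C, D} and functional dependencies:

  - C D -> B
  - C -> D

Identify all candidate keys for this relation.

{C}⁺: C→D adds D; CD→B adds B → {B, C, D}.

{C}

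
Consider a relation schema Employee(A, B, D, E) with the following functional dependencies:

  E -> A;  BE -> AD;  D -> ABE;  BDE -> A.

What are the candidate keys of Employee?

(D); (B, E)

{D}⁺: D→ABE adds A, B, E → {A, B, D, E}.
{B, E}⁺: E→A adds A; BE→AD adds D → {A, B, D, E}. Minimal: {E}⁺ = {A, E}; {B}⁺ = {B} — none reach the full schema.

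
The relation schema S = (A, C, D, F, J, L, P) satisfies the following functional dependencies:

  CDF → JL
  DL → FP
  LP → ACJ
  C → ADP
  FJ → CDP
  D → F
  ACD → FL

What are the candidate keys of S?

{C}⁺: C→ADP adds A, D, P; D→F adds F; ACD→FL adds L; CDF→JL adds J → {A, C, D, F, J, L, P}.
{D, J}⁺: D→F adds F; FJ→CDP adds C, P; CDF→JL adds L; LP→ACJ adds A → {A, C, D, F, J, L, P}. Minimal: {J}⁺ = {J}; {D}⁺ = {D, F} — none reach the full schema.
{D, L}⁺: DL→FP adds F, P; LP→ACJ adds A, C, J → {A, C, D, F, J, L, P}. Minimal: {L}⁺ = {L}; {D}⁺ = {D, F} — none reach the full schema.
{F, J}⁺: FJ→CDP adds C, D, P; CDF→JL adds L; LP→ACJ adds A → {A, C, D, F, J, L, P}. Minimal: {J}⁺ = {J}; {F}⁺ = {F} — none reach the full schema.
{L, P}⁺: LP→ACJ adds A, C, J; C→ADP adds D; D→F adds F → {A, C, D, F, J, L, P}. Minimal: {P}⁺ = {P}; {L}⁺ = {L} — none reach the full schema.
Any other superkey contains one of these as a subset, so there are no further candidate keys.

{C}, {D, J}, {D, L}, {F, J}, {L, P}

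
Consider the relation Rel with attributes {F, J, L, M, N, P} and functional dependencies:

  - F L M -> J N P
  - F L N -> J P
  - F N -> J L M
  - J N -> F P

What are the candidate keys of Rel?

{F, N}⁺: FN→JLM adds J, L, M; JN→FP adds P → {F, J, L, M, N, P}.
{J, N}⁺: JN→FP adds F, P; FN→JLM adds L, M → {F, J, L, M, N, P}.
{F, L, M}⁺: FLM→JNP adds J, N, P → {F, J, L, M, N, P}.
Any other superkey contains one of these as a subset, so there are no further candidate keys.

(F, N); (J, N); (F, L, M)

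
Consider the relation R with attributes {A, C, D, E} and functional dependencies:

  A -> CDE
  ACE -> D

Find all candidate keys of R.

{A}⁺: A→CDE adds C, D, E → {A, C, D, E}.
No other minimal superkey exists.

{A}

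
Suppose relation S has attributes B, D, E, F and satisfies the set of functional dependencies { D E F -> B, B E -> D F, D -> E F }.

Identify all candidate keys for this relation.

{D}⁺: D→EF adds E, F; DEF→B adds B → {B, D, E, F}.
{B, E}⁺: BE→DF adds D, F → {B, D, E, F}. Minimal: {E}⁺ = {E}; {B}⁺ = {B} — none reach the full schema.

D, BE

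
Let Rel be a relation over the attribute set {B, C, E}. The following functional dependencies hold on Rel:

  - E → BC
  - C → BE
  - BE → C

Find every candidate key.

{C}⁺: C→BE adds B, E → {B, C, E}.
{E}⁺: E→BC adds B, C → {B, C, E}.
Any other superkey contains one of these as a subset, so there are no further candidate keys.

{C}; {E}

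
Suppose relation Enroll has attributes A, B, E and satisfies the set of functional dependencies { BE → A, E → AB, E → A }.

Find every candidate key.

Attribute E never appears on the right-hand side of any dependency, so E must belong to every candidate key.
{E}⁺ = {A, B, E}, which is all of the schema, so {E} is the only candidate key.

{E}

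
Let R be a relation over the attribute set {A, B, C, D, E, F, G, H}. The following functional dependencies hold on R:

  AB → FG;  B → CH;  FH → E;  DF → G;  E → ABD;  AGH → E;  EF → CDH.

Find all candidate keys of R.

{E}⁺: E→ABD adds A, B, D; AB→FG adds F, G; B→CH adds C, H → {A, B, C, D, E, F, G, H}.
{A, B}⁺: AB→FG adds F, G; B→CH adds C, H; FH→E adds E; E→ABD adds D → {A, B, C, D, E, F, G, H}. Minimal: {B}⁺ = {B, C, H}; {A}⁺ = {A} — none reach the full schema.
{B, F}⁺: B→CH adds C, H; FH→E adds E; E→ABD adds A, D; AB→FG adds G → {A, B, C, D, E, F, G, H}. Minimal: {F}⁺ = {F}; {B}⁺ = {B, C, H} — none reach the full schema.
{F, H}⁺: FH→E adds E; E→ABD adds A, B, D; EF→CDH adds C; AB→FG adds G → {A, B, C, D, E, F, G, H}. Minimal: {H}⁺ = {H}; {F}⁺ = {F} — none reach the full schema.
{A, G, H}⁺: AGH→E adds E; E→ABD adds B, D; AB→FG adds F; B→CH adds C → {A, B, C, D, E, F, G, H}. Minimal: {G, H}⁺ = {G, H}; {A, H}⁺ = {A, H}; {A, G}⁺ = {A, G} — none reach the full schema.
Any other superkey contains one of these as a subset, so there are no further candidate keys.

{E}; {A, B}; {B, F}; {F, H}; {A, G, H}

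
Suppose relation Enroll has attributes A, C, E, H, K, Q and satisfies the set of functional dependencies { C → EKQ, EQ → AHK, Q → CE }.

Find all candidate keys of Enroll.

{C}⁺: C→EKQ adds E, K, Q; EQ→AHK adds A, H → {A, C, E, H, K, Q}.
{Q}⁺: Q→CE adds C, E; C→EKQ adds K; EQ→AHK adds A, H → {A, C, E, H, K, Q}.

C; Q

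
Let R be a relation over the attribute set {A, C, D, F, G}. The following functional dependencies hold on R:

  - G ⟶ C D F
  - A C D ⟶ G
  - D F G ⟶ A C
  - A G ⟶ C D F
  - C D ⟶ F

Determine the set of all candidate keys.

{G}⁺: G→CDF adds C, D, F; DFG→AC adds A → {A, C, D, F, G}.
{A, C, D}⁺: ACD→G adds G; AG→CDF adds F → {A, C, D, F, G}. Minimal: {C, D}⁺ = {C, D, F}; {A, D}⁺ = {A, D}; {A, C}⁺ = {A, C} — none reach the full schema.

{G}, {A, C, D}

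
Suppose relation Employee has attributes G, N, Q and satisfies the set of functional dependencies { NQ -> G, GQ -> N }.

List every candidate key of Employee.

Attribute Q never appears on the right-hand side of any dependency, so Q must belong to every candidate key.
{Q}⁺ = {Q}, which is not all of the schema, so we must add further attributes.
{G, Q}⁺: GQ→N adds N → {G, N, Q}. Minimal: {Q}⁺ = {Q}; {G}⁺ = {G} — none reach the full schema.
{N, Q}⁺: NQ→G adds G → {G, N, Q}. Minimal: {Q}⁺ = {Q}; {N}⁺ = {N} — none reach the full schema.

{G, Q}; {N, Q}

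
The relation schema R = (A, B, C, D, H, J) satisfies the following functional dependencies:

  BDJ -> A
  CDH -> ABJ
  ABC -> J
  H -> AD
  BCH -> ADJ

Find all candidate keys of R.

CH

{C, H}⁺: H→AD adds A, D; CDH→ABJ adds B, J → {A, B, C, D, H, J}. Minimal: {H}⁺ = {A, D, H}; {C}⁺ = {C} — none reach the full schema.
No other minimal superkey exists.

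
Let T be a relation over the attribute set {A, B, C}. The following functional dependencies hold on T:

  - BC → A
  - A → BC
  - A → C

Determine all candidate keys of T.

(A), (B, C)

{A}⁺: A→BC adds B, C → {A, B, C}.
{B, C}⁺: BC→A adds A → {A, B, C}. Minimal: {C}⁺ = {C}; {B}⁺ = {B} — none reach the full schema.
Any other superkey contains one of these as a subset, so there are no further candidate keys.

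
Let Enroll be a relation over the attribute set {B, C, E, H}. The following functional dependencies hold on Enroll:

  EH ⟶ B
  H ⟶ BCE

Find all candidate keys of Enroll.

{H}

Attribute H never appears on the right-hand side of any dependency, so H must belong to every candidate key.
{H}⁺ = {B, C, E, H}, which is all of the schema, so {H} is the only candidate key.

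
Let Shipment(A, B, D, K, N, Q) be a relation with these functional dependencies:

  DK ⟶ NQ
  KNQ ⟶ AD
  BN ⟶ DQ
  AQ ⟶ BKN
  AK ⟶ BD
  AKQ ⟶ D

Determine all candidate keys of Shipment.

{A, K}⁺: AK→BD adds B, D; DK→NQ adds N, Q → {A, B, D, K, N, Q}.
{A, Q}⁺: AQ→BKN adds B, K, N; AK→BD adds D → {A, B, D, K, N, Q}.
{D, K}⁺: DK→NQ adds N, Q; KNQ→AD adds A; AQ→BKN adds B → {A, B, D, K, N, Q}.
{A, B, N}⁺: BN→DQ adds D, Q; AQ→BKN adds K → {A, B, D, K, N, Q}.
{B, K, N}⁺: BN→DQ adds D, Q; KNQ→AD adds A → {A, B, D, K, N, Q}.
{K, N, Q}⁺: KNQ→AD adds A, D; AQ→BKN adds B → {A, B, D, K, N, Q}.

(A, K), (A, Q), (D, K), (A, B, N), (B, K, N), (K, N, Q)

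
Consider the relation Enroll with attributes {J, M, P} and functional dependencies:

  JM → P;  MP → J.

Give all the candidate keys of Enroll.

(J, M); (M, P)

Attribute M never appears on the right-hand side of any dependency, so M must belong to every candidate key.
{M}⁺ = {M}, which is not all of the schema, so we must add further attributes.
{J, M}⁺: JM→P adds P → {J, M, P}.
{M, P}⁺: MP→J adds J → {J, M, P}.
Any other superkey contains one of these as a subset, so there are no further candidate keys.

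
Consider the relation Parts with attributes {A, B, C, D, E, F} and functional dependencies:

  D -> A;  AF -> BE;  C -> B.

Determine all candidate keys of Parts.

{C, D, F}

Attributes C, D, F never appear on any right-hand side, so every candidate key must contain {C, D, F}.
{C, D, F}⁺ = {A, B, C, D, E, F}, which is all of the schema, so {C, D, F} is the only candidate key.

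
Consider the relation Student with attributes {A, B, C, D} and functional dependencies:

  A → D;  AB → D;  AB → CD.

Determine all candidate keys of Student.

Attributes A, B never appear on any right-hand side, so every candidate key must contain {A, B}.
{A, B}⁺ = {A, B, C, D}, which is all of the schema, so {A, B} is the only candidate key.

(A, B)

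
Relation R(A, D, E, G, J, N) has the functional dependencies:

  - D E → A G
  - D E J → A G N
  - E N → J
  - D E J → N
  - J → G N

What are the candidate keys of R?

Attributes D, E never appear on any right-hand side, so every candidate key must contain {D, E}.
{D, E}⁺ = {A, D, E, G}, which is not all of the schema, so we must add further attributes.
{D, E, J}⁺: DE→AG adds A, G; DEJ→AGN adds N → {A, D, E, G, J, N}.
{D, E, N}⁺: DE→AG adds A, G; EN→J adds J → {A, D, E, G, J, N}.

{D, E, J}, {D, E, N}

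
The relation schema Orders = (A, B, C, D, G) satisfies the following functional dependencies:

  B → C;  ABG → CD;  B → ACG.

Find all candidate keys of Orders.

(B)

Attribute B never appears on the right-hand side of any dependency, so B must belong to every candidate key.
{B}⁺ = {A, B, C, D, G}, which is all of the schema, so {B} is the only candidate key.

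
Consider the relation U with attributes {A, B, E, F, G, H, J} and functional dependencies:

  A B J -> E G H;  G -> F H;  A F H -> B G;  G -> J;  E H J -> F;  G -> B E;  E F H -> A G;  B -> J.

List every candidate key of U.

{G}⁺: G→FH adds F, H; G→J adds J; G→BE adds B, E; EFH→AG adds A → {A, B, E, F, G, H, J}.
{A, B}⁺: B→J adds J; ABJ→EGH adds E, G, H; G→FH adds F → {A, B, E, F, G, H, J}. Minimal: {B}⁺ = {B, J}; {A}⁺ = {A} — none reach the full schema.
{A, F, H}⁺: AFH→BG adds B, G; G→J adds J; G→BE adds E → {A, B, E, F, G, H, J}. Minimal: {F, H}⁺ = {F, H}; {A, H}⁺ = {A, H}; {A, F}⁺ = {A, F} — none reach the full schema.
{B, E, H}⁺: B→J adds J; EHJ→F adds F; EFH→AG adds A, G → {A, B, E, F, G, H, J}. Minimal: {E, H}⁺ = {E, H}; {B, H}⁺ = {B, H, J}; {B, E}⁺ = {B, E, J} — none reach the full schema.
{E, F, H}⁺: EFH→AG adds A, G; AFH→BG adds B; G→J adds J → {A, B, E, F, G, H, J}. Minimal: {F, H}⁺ = {F, H}; {E, H}⁺ = {E, H}; {E, F}⁺ = {E, F} — none reach the full schema.
{E, H, J}⁺: EHJ→F adds F; EFH→AG adds A, G; AFH→BG adds B → {A, B, E, F, G, H, J}. Minimal: {H, J}⁺ = {H, J}; {E, J}⁺ = {E, J}; {E, H}⁺ = {E, H} — none reach the full schema.
Any other superkey contains one of these as a subset, so there are no further candidate keys.

{G}, {A, B}, {A, F, H}, {B, E, H}, {E, F, H}, {E, H, J}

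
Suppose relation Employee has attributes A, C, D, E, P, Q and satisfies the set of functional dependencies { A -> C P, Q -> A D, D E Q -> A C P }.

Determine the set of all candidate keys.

(E, Q)

Attributes E, Q never appear on any right-hand side, so every candidate key must contain {E, Q}.
{E, Q}⁺ = {A, C, D, E, P, Q}, which is all of the schema, so {E, Q} is the only candidate key.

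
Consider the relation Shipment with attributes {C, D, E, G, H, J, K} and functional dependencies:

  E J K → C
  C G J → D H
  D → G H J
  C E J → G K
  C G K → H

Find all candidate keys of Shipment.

CDE, CEJ, DEK, EJK

Attribute E never appears on the right-hand side of any dependency, so E must belong to every candidate key.
{E}⁺ = {E}, which is not all of the schema, so we must add further attributes.
{C, D, E}⁺: D→GHJ adds G, H, J; CEJ→GK adds K → {C, D, E, G, H, J, K}. Minimal: {D, E}⁺ = {D, E, G, H, J}; {C, E}⁺ = {C, E}; {C, D}⁺ = {C, D, G, H, J} — none reach the full schema.
{C, E, J}⁺: CEJ→GK adds G, K; CGK→H adds H; CGJ→DH adds D → {C, D, E, G, H, J, K}. Minimal: {E, J}⁺ = {E, J}; {C, J}⁺ = {C, J}; {C, E}⁺ = {C, E} — none reach the full schema.
{D, E, K}⁺: D→GHJ adds G, H, J; EJK→C adds C → {C, D, E, G, H, J, K}. Minimal: {E, K}⁺ = {E, K}; {D, K}⁺ = {D, G, H, J, K}; {D, E}⁺ = {D, E, G, H, J} — none reach the full schema.
{E, J, K}⁺: EJK→C adds C; CEJ→GK adds G; CGK→H adds H; CGJ→DH adds D → {C, D, E, G, H, J, K}. Minimal: {J, K}⁺ = {J, K}; {E, K}⁺ = {E, K}; {E, J}⁺ = {E, J} — none reach the full schema.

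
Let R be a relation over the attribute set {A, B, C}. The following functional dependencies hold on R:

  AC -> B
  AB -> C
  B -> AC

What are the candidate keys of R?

{B}⁺: B→AC adds A, C → {A, B, C}.
{A, C}⁺: AC→B adds B → {A, B, C}. Minimal: {C}⁺ = {C}; {A}⁺ = {A} — none reach the full schema.

(B), (A, C)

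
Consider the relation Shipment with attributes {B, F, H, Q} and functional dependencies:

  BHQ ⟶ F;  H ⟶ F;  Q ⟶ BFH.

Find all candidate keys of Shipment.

Attribute Q never appears on the right-hand side of any dependency, so Q must belong to every candidate key.
{Q}⁺ = {B, F, H, Q}, which is all of the schema, so {Q} is the only candidate key.

{Q}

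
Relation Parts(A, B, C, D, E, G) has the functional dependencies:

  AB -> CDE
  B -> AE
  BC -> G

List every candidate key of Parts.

{B}⁺: B→AE adds A, E; AB→CDE adds C, D; BC→G adds G → {A, B, C, D, E, G}.
No other minimal superkey exists.

{B}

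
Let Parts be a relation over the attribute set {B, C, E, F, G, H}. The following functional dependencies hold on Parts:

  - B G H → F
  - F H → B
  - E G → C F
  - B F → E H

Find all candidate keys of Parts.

(B, E, G), (B, F, G), (B, G, H), (E, G, H), (F, G, H)

Attribute G never appears on the right-hand side of any dependency, so G must belong to every candidate key.
{G}⁺ = {G}, which is not all of the schema, so we must add further attributes.
{B, E, G}⁺: EG→CF adds C, F; BF→EH adds H → {B, C, E, F, G, H}. Minimal: {E, G}⁺ = {C, E, F, G}; {B, G}⁺ = {B, G}; {B, E}⁺ = {B, E} — none reach the full schema.
{B, F, G}⁺: BF→EH adds E, H; EG→CF adds C → {B, C, E, F, G, H}. Minimal: {F, G}⁺ = {F, G}; {B, G}⁺ = {B, G}; {B, F}⁺ = {B, E, F, H} — none reach the full schema.
{B, G, H}⁺: BGH→F adds F; BF→EH adds E; EG→CF adds C → {B, C, E, F, G, H}. Minimal: {G, H}⁺ = {G, H}; {B, H}⁺ = {B, H}; {B, G}⁺ = {B, G} — none reach the full schema.
{E, G, H}⁺: EG→CF adds C, F; FH→B adds B → {B, C, E, F, G, H}. Minimal: {G, H}⁺ = {G, H}; {E, H}⁺ = {E, H}; {E, G}⁺ = {C, E, F, G} — none reach the full schema.
{F, G, H}⁺: FH→B adds B; BF→EH adds E; EG→CF adds C → {B, C, E, F, G, H}. Minimal: {G, H}⁺ = {G, H}; {F, H}⁺ = {B, E, F, H}; {F, G}⁺ = {F, G} — none reach the full schema.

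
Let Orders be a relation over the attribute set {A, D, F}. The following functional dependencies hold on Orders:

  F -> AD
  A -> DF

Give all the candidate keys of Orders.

{A}⁺: A→DF adds D, F → {A, D, F}.
{F}⁺: F→AD adds A, D → {A, D, F}.
Any other superkey contains one of these as a subset, so there are no further candidate keys.

{A}; {F}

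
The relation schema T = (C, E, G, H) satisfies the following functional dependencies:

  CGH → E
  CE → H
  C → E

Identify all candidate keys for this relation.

Attributes C, G never appear on any right-hand side, so every candidate key must contain {C, G}.
{C, G}⁺ = {C, E, G, H}, which is all of the schema, so {C, G} is the only candidate key.

{C, G}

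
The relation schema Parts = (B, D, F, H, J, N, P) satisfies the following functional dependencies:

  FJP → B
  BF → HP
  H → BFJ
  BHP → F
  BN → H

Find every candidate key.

Attributes D, N never appear on any right-hand side, so every candidate key must contain {D, N}.
{D, N}⁺ = {D, N}, which is not all of the schema, so we must add further attributes.
{B, D, N}⁺: BN→H adds H; H→BFJ adds F, J; BF→HP adds P → {B, D, F, H, J, N, P}. Minimal: {D, N}⁺ = {D, N}; {B, N}⁺ = {B, F, H, J, N, P}; {B, D}⁺ = {B, D} — none reach the full schema.
{D, H, N}⁺: H→BFJ adds B, F, J; BF→HP adds P → {B, D, F, H, J, N, P}. Minimal: {H, N}⁺ = {B, F, H, J, N, P}; {D, N}⁺ = {D, N}; {D, H}⁺ = {B, D, F, H, J, P} — none reach the full schema.
{D, F, J, N, P}⁺: FJP→B adds B; BF→HP adds H → {B, D, F, H, J, N, P}. Minimal: {F, J, N, P}⁺ = {B, F, H, J, N, P}; {D, J, N, P}⁺ = {D, J, N, P}; {D, F, N, P}⁺ = {D, F, N, P}; … — none reach the full schema.

(B, D, N), (D, H, N), (D, F, J, N, P)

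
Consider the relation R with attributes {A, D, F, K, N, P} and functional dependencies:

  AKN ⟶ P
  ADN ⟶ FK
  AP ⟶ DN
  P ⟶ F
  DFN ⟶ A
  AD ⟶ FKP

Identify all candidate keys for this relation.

{A, D}⁺: AD→FKP adds F, K, P; AP→DN adds N → {A, D, F, K, N, P}. Minimal: {D}⁺ = {D}; {A}⁺ = {A} — none reach the full schema.
{A, P}⁺: AP→DN adds D, N; P→F adds F; AD→FKP adds K → {A, D, F, K, N, P}. Minimal: {P}⁺ = {F, P}; {A}⁺ = {A} — none reach the full schema.
{A, K, N}⁺: AKN→P adds P; AP→DN adds D; P→F adds F → {A, D, F, K, N, P}. Minimal: {K, N}⁺ = {K, N}; {A, N}⁺ = {A, N}; {A, K}⁺ = {A, K} — none reach the full schema.
{D, F, N}⁺: DFN→A adds A; AD→FKP adds K, P → {A, D, F, K, N, P}. Minimal: {F, N}⁺ = {F, N}; {D, N}⁺ = {D, N}; {D, F}⁺ = {D, F} — none reach the full schema.
{D, N, P}⁺: P→F adds F; DFN→A adds A; AD→FKP adds K → {A, D, F, K, N, P}. Minimal: {N, P}⁺ = {F, N, P}; {D, P}⁺ = {D, F, P}; {D, N}⁺ = {D, N} — none reach the full schema.

{A, D}, {A, P}, {A, K, N}, {D, F, N}, {D, N, P}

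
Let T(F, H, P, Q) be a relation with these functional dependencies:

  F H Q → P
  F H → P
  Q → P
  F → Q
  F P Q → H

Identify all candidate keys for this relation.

F

Attribute F never appears on the right-hand side of any dependency, so F must belong to every candidate key.
{F}⁺ = {F, H, P, Q}, which is all of the schema, so {F} is the only candidate key.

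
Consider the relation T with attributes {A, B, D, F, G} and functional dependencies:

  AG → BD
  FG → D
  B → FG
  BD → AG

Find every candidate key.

{B}⁺: B→FG adds F, G; FG→D adds D; BD→AG adds A → {A, B, D, F, G}.
{A, G}⁺: AG→BD adds B, D; B→FG adds F → {A, B, D, F, G}.
Any other superkey contains one of these as a subset, so there are no further candidate keys.

(B), (A, G)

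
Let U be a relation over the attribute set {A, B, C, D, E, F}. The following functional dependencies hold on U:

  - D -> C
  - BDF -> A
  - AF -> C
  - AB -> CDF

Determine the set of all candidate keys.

(A, B, E); (B, D, E, F)

Attributes B, E never appear on any right-hand side, so every candidate key must contain {B, E}.
{B, E}⁺ = {B, E}, which is not all of the schema, so we must add further attributes.
{A, B, E}⁺: AB→CDF adds C, D, F → {A, B, C, D, E, F}.
{B, D, E, F}⁺: D→C adds C; BDF→A adds A → {A, B, C, D, E, F}.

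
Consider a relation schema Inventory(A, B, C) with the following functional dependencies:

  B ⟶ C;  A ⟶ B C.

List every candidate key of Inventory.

A

Attribute A never appears on the right-hand side of any dependency, so A must belong to every candidate key.
{A}⁺ = {A, B, C}, which is all of the schema, so {A} is the only candidate key.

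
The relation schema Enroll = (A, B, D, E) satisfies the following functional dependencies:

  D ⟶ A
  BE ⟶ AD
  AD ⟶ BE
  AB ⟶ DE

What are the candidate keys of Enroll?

{D}, {A, B}, {B, E}

{D}⁺: D→A adds A; AD→BE adds B, E → {A, B, D, E}.
{A, B}⁺: AB→DE adds D, E → {A, B, D, E}.
{B, E}⁺: BE→AD adds A, D → {A, B, D, E}.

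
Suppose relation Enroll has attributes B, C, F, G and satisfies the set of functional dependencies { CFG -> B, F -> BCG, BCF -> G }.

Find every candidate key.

{F}

Attribute F never appears on the right-hand side of any dependency, so F must belong to every candidate key.
{F}⁺ = {B, C, F, G}, which is all of the schema, so {F} is the only candidate key.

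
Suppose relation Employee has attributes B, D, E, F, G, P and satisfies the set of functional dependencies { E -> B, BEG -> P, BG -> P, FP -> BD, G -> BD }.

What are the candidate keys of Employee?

EFG

Attributes E, F, G never appear on any right-hand side, so every candidate key must contain {E, F, G}.
{E, F, G}⁺ = {B, D, E, F, G, P}, which is all of the schema, so {E, F, G} is the only candidate key.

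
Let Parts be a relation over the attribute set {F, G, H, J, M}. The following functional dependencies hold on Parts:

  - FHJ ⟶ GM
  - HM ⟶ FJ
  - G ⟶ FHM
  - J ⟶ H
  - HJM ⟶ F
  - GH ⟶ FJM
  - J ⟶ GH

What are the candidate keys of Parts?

{G}⁺: G→FHM adds F, H, M; GH→FJM adds J → {F, G, H, J, M}.
{J}⁺: J→H adds H; J→GH adds G; G→FHM adds F, M → {F, G, H, J, M}.
{H, M}⁺: HM→FJ adds F, J; J→GH adds G → {F, G, H, J, M}.

{G}, {J}, {H, M}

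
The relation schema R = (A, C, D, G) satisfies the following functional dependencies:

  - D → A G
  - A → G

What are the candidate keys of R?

(C, D)

{C, D}⁺: D→AG adds A, G → {A, C, D, G}.
No other minimal superkey exists.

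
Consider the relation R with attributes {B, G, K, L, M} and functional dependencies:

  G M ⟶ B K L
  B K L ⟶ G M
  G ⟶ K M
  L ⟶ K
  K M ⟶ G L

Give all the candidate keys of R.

G, BL, KM, LM

{G}⁺: G→KM adds K, M; KM→GL adds L; GM→BKL adds B → {B, G, K, L, M}.
{B, L}⁺: L→K adds K; BKL→GM adds G, M → {B, G, K, L, M}. Minimal: {L}⁺ = {K, L}; {B}⁺ = {B} — none reach the full schema.
{K, M}⁺: KM→GL adds G, L; GM→BKL adds B → {B, G, K, L, M}. Minimal: {M}⁺ = {M}; {K}⁺ = {K} — none reach the full schema.
{L, M}⁺: L→K adds K; KM→GL adds G; GM→BKL adds B → {B, G, K, L, M}. Minimal: {M}⁺ = {M}; {L}⁺ = {K, L} — none reach the full schema.
Any other superkey contains one of these as a subset, so there are no further candidate keys.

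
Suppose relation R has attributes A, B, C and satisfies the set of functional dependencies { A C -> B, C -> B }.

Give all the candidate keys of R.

Attributes A, C never appear on any right-hand side, so every candidate key must contain {A, C}.
{A, C}⁺ = {A, B, C}, which is all of the schema, so {A, C} is the only candidate key.

(A, C)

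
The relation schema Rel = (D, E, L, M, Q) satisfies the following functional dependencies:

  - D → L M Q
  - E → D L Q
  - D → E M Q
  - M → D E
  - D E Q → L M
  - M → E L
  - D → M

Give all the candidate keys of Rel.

D; E; M

{D}⁺: D→LMQ adds L, M, Q; D→EMQ adds E → {D, E, L, M, Q}.
{E}⁺: E→DLQ adds D, L, Q; D→EMQ adds M → {D, E, L, M, Q}.
{M}⁺: M→DE adds D, E; M→EL adds L; D→LMQ adds Q → {D, E, L, M, Q}.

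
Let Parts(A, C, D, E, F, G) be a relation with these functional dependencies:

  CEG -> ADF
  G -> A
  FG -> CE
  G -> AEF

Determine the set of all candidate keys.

Attribute G never appears on the right-hand side of any dependency, so G must belong to every candidate key.
{G}⁺ = {A, C, D, E, F, G}, which is all of the schema, so {G} is the only candidate key.

G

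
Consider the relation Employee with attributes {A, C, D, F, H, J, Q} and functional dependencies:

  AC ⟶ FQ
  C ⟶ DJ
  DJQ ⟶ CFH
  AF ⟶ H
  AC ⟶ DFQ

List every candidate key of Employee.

AC; ADJQ

Attribute A never appears on the right-hand side of any dependency, so A must belong to every candidate key.
{A}⁺ = {A}, which is not all of the schema, so we must add further attributes.
{A, C}⁺: AC→FQ adds F, Q; C→DJ adds D, J; DJQ→CFH adds H → {A, C, D, F, H, J, Q}. Minimal: {C}⁺ = {C, D, J}; {A}⁺ = {A} — none reach the full schema.
{A, D, J, Q}⁺: DJQ→CFH adds C, F, H → {A, C, D, F, H, J, Q}. Minimal: {D, J, Q}⁺ = {C, D, F, H, J, Q}; {A, J, Q}⁺ = {A, J, Q}; {A, D, Q}⁺ = {A, D, Q}; … — none reach the full schema.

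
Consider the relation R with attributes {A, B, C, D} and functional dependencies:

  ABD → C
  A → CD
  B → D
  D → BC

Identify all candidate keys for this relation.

{A}

Attribute A never appears on the right-hand side of any dependency, so A must belong to every candidate key.
{A}⁺ = {A, B, C, D}, which is all of the schema, so {A} is the only candidate key.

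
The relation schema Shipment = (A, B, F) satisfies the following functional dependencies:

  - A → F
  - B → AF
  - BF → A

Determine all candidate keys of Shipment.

{B}

Attribute B never appears on the right-hand side of any dependency, so B must belong to every candidate key.
{B}⁺ = {A, B, F}, which is all of the schema, so {B} is the only candidate key.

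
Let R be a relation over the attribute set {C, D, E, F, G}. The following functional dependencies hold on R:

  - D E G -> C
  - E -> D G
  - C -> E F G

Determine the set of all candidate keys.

{C}⁺: C→EFG adds E, F, G; E→DG adds D → {C, D, E, F, G}.
{E}⁺: E→DG adds D, G; DEG→C adds C; C→EFG adds F → {C, D, E, F, G}.

C, E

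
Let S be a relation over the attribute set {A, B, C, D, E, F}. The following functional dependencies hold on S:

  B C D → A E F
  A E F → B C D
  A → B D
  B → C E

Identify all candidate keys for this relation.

{A}⁺: A→BD adds B, D; B→CE adds C, E; BCD→AEF adds F → {A, B, C, D, E, F}.
{B, D}⁺: B→CE adds C, E; BCD→AEF adds A, F → {A, B, C, D, E, F}. Minimal: {D}⁺ = {D}; {B}⁺ = {B, C, E} — none reach the full schema.
Any other superkey contains one of these as a subset, so there are no further candidate keys.

{A}, {B, D}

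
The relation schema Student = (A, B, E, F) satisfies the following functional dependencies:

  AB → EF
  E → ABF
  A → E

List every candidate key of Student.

{A}, {E}

{A}⁺: A→E adds E; E→ABF adds B, F → {A, B, E, F}.
{E}⁺: E→ABF adds A, B, F → {A, B, E, F}.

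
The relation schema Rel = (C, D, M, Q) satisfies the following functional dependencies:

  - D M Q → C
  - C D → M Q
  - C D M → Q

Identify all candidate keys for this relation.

{C, D}⁺: CD→MQ adds M, Q → {C, D, M, Q}. Minimal: {D}⁺ = {D}; {C}⁺ = {C} — none reach the full schema.
{D, M, Q}⁺: DMQ→C adds C → {C, D, M, Q}. Minimal: {M, Q}⁺ = {M, Q}; {D, Q}⁺ = {D, Q}; {D, M}⁺ = {D, M} — none reach the full schema.
Any other superkey contains one of these as a subset, so there are no further candidate keys.

CD; DMQ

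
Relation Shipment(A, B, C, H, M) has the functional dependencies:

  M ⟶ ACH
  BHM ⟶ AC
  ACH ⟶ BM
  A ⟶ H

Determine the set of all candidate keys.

(M), (A, C)

{M}⁺: M→ACH adds A, C, H; ACH→BM adds B → {A, B, C, H, M}.
{A, C}⁺: A→H adds H; ACH→BM adds B, M → {A, B, C, H, M}.
Any other superkey contains one of these as a subset, so there are no further candidate keys.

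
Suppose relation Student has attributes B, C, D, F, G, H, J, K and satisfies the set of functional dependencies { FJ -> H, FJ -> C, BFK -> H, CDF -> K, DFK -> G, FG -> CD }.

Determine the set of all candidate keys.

Attributes B, F, J never appear on any right-hand side, so every candidate key must contain {B, F, J}.
{B, F, J}⁺ = {B, C, F, H, J}, which is not all of the schema, so we must add further attributes.
{B, D, F, J}⁺: FJ→H adds H; FJ→C adds C; CDF→K adds K; DFK→G adds G → {B, C, D, F, G, H, J, K}. Minimal: {D, F, J}⁺ = {C, D, F, G, H, J, K}; {B, F, J}⁺ = {B, C, F, H, J}; {B, D, J}⁺ = {B, D, J}; … — none reach the full schema.
{B, F, G, J}⁺: FJ→H adds H; FJ→C adds C; FG→CD adds D; CDF→K adds K → {B, C, D, F, G, H, J, K}. Minimal: {F, G, J}⁺ = {C, D, F, G, H, J, K}; {B, G, J}⁺ = {B, G, J}; {B, F, J}⁺ = {B, C, F, H, J}; … — none reach the full schema.

{B, D, F, J}, {B, F, G, J}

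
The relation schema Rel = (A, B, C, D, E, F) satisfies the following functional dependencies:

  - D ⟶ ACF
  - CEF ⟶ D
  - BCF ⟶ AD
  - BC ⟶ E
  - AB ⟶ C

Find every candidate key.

Attribute B never appears on the right-hand side of any dependency, so B must belong to every candidate key.
{B}⁺ = {B}, which is not all of the schema, so we must add further attributes.
{B, D}⁺: D→ACF adds A, C, F; BC→E adds E → {A, B, C, D, E, F}.
{A, B, F}⁺: AB→C adds C; BCF→AD adds D; BC→E adds E → {A, B, C, D, E, F}.
{B, C, F}⁺: BCF→AD adds A, D; BC→E adds E → {A, B, C, D, E, F}.
Any other superkey contains one of these as a subset, so there are no further candidate keys.

{B, D}; {A, B, F}; {B, C, F}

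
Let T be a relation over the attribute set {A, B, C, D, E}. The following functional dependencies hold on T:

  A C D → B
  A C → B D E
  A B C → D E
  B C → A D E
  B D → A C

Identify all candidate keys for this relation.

(A, C), (B, C), (B, D)

{A, C}⁺: AC→BDE adds B, D, E → {A, B, C, D, E}. Minimal: {C}⁺ = {C}; {A}⁺ = {A} — none reach the full schema.
{B, C}⁺: BC→ADE adds A, D, E → {A, B, C, D, E}. Minimal: {C}⁺ = {C}; {B}⁺ = {B} — none reach the full schema.
{B, D}⁺: BD→AC adds A, C; AC→BDE adds E → {A, B, C, D, E}. Minimal: {D}⁺ = {D}; {B}⁺ = {B} — none reach the full schema.
Any other superkey contains one of these as a subset, so there are no further candidate keys.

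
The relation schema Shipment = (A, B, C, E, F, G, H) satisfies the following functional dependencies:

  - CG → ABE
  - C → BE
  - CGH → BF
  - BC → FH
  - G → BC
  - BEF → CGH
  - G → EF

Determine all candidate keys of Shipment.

C; G; BEF

{C}⁺: C→BE adds B, E; BC→FH adds F, H; BEF→CGH adds G; CG→ABE adds A → {A, B, C, E, F, G, H}.
{G}⁺: G→BC adds B, C; G→EF adds E, F; CG→ABE adds A; BC→FH adds H → {A, B, C, E, F, G, H}.
{B, E, F}⁺: BEF→CGH adds C, G, H; CG→ABE adds A → {A, B, C, E, F, G, H}. Minimal: {E, F}⁺ = {E, F}; {B, F}⁺ = {B, F}; {B, E}⁺ = {B, E} — none reach the full schema.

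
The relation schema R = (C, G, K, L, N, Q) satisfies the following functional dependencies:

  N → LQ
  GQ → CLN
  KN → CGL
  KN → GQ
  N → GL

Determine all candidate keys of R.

{K, N}; {G, K, Q}

Attribute K never appears on the right-hand side of any dependency, so K must belong to every candidate key.
{K}⁺ = {K}, which is not all of the schema, so we must add further attributes.
{K, N}⁺: N→LQ adds L, Q; KN→CGL adds C, G → {C, G, K, L, N, Q}. Minimal: {N}⁺ = {C, G, L, N, Q}; {K}⁺ = {K} — none reach the full schema.
{G, K, Q}⁺: GQ→CLN adds C, L, N → {C, G, K, L, N, Q}. Minimal: {K, Q}⁺ = {K, Q}; {G, Q}⁺ = {C, G, L, N, Q}; {G, K}⁺ = {G, K} — none reach the full schema.
Any other superkey contains one of these as a subset, so there are no further candidate keys.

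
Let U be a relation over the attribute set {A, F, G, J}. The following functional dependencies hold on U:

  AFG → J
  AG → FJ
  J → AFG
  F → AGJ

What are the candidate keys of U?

{F}⁺: F→AGJ adds A, G, J → {A, F, G, J}.
{J}⁺: J→AFG adds A, F, G → {A, F, G, J}.
{A, G}⁺: AG→FJ adds F, J → {A, F, G, J}.

(F), (J), (A, G)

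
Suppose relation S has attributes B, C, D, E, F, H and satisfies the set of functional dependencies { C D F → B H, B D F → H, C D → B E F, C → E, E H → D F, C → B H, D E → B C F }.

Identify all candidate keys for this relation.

{C}⁺: C→E adds E; C→BH adds B, H; EH→DF adds D, F → {B, C, D, E, F, H}.
{D, E}⁺: DE→BCF adds B, C, F; CDF→BH adds H → {B, C, D, E, F, H}.
{E, H}⁺: EH→DF adds D, F; DE→BCF adds B, C → {B, C, D, E, F, H}.
Any other superkey contains one of these as a subset, so there are no further candidate keys.

{C}; {D, E}; {E, H}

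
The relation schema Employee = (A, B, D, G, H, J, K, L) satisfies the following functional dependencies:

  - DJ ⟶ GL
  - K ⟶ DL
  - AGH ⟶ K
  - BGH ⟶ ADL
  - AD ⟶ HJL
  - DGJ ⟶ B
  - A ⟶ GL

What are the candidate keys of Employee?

{A, D}⁺: AD→HJL adds H, J, L; A→GL adds G; AGH→K adds K; DGJ→B adds B → {A, B, D, G, H, J, K, L}.
{A, H}⁺: A→GL adds G, L; AGH→K adds K; K→DL adds D; AD→HJL adds J; DGJ→B adds B → {A, B, D, G, H, J, K, L}.
{A, K}⁺: K→DL adds D, L; AD→HJL adds H, J; A→GL adds G; DGJ→B adds B → {A, B, D, G, H, J, K, L}.
{B, G, H}⁺: BGH→ADL adds A, D, L; AD→HJL adds J; AGH→K adds K → {A, B, D, G, H, J, K, L}.
{D, H, J}⁺: DJ→GL adds G, L; DGJ→B adds B; BGH→ADL adds A; AGH→K adds K → {A, B, D, G, H, J, K, L}.
{H, J, K}⁺: K→DL adds D, L; DJ→GL adds G; DGJ→B adds B; BGH→ADL adds A → {A, B, D, G, H, J, K, L}.
Any other superkey contains one of these as a subset, so there are no further candidate keys.

AD; AH; AK; BGH; DHJ; HJK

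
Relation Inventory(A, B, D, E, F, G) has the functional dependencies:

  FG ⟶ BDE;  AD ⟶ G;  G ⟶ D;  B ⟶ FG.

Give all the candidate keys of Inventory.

AB, ADF, AFG

Attribute A never appears on the right-hand side of any dependency, so A must belong to every candidate key.
{A}⁺ = {A}, which is not all of the schema, so we must add further attributes.
{A, B}⁺: B→FG adds F, G; FG→BDE adds D, E → {A, B, D, E, F, G}.
{A, D, F}⁺: AD→G adds G; FG→BDE adds B, E → {A, B, D, E, F, G}.
{A, F, G}⁺: FG→BDE adds B, D, E → {A, B, D, E, F, G}.
Any other superkey contains one of these as a subset, so there are no further candidate keys.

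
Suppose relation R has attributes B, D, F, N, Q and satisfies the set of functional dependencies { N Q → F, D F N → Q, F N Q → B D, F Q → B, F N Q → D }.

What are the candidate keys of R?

{N, Q}⁺: NQ→F adds F; FNQ→BD adds B, D → {B, D, F, N, Q}. Minimal: {Q}⁺ = {Q}; {N}⁺ = {N} — none reach the full schema.
{D, F, N}⁺: DFN→Q adds Q; FNQ→BD adds B → {B, D, F, N, Q}. Minimal: {F, N}⁺ = {F, N}; {D, N}⁺ = {D, N}; {D, F}⁺ = {D, F} — none reach the full schema.
Any other superkey contains one of these as a subset, so there are no further candidate keys.

NQ, DFN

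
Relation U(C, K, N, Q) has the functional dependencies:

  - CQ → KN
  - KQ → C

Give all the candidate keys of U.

Attribute Q never appears on the right-hand side of any dependency, so Q must belong to every candidate key.
{Q}⁺ = {Q}, which is not all of the schema, so we must add further attributes.
{C, Q}⁺: CQ→KN adds K, N → {C, K, N, Q}.
{K, Q}⁺: KQ→C adds C; CQ→KN adds N → {C, K, N, Q}.

{C, Q}, {K, Q}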